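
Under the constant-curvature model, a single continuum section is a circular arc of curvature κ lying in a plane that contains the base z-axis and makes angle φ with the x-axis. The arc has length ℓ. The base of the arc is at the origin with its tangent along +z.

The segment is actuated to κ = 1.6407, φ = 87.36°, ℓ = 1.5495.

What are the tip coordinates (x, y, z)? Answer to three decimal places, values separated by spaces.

θ = κ·ℓ = 1.6407 × 1.5495 = 2.54226 rad
ρ = (1 − cos θ)/κ = (1 − -0.82571)/1.6407 = 1.11277
z = sin θ / κ = 0.56409/1.6407 = 0.34381
x = ρ cos φ = 1.11277 × cos(87.36°) = 0.05125
y = ρ sin φ = 1.11277 × sin(87.36°) = 1.11158

0.051 1.112 0.344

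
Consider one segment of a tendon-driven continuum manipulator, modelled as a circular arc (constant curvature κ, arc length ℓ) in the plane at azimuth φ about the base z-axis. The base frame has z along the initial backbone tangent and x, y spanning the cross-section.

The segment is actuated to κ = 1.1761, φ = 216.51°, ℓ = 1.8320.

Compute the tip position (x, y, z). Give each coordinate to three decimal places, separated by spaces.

-1.060 -0.785 0.709

θ = κ·ℓ = 1.1761 × 1.8320 = 2.15462 rad
ρ = (1 − cos θ)/κ = (1 − -0.55121)/1.1761 = 1.31895
z = sin θ / κ = 0.83436/1.1761 = 0.70943
x = ρ cos φ = 1.31895 × cos(216.51°) = -1.06011
y = ρ sin φ = 1.31895 × sin(216.51°) = -0.78473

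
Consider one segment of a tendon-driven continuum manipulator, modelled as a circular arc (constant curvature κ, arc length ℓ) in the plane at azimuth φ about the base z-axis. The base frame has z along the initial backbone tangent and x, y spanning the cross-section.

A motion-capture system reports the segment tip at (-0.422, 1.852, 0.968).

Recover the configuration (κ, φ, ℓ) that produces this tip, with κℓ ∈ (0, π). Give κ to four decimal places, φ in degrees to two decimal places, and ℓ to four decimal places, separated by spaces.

0.8358 102.84 2.6308

ρ = √(x²+y²) = √(-0.422² + 1.852²) = 1.89947
φ = atan2(y, x) mod 360° = atan2(1.852, -0.422) = 102.8364°
|p|² = ρ² + z² = 1.89947² + 0.968² = 4.54501
κ = 2ρ / |p|² = 2×1.89947 / 4.54501 = 0.83585
θ = 2·atan2(ρ, z) = 2·atan2(1.89947, 0.968) = 2.19897 rad
ℓ = θ/κ = 2.19897/0.83585 = 2.63083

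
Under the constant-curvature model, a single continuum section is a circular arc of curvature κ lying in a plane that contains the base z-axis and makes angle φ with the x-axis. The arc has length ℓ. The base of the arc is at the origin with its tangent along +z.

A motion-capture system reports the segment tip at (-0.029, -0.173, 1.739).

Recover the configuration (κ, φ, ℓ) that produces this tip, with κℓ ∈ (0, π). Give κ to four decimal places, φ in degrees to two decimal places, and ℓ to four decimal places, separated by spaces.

0.1148 260.48 1.7508

ρ = √(x²+y²) = √(-0.029² + -0.173²) = 0.17541
φ = atan2(y, x) mod 360° = atan2(-0.173, -0.029) = 260.4840°
|p|² = ρ² + z² = 0.17541² + 1.739² = 3.05489
κ = 2ρ / |p|² = 2×0.17541 / 3.05489 = 0.11484
θ = 2·atan2(ρ, z) = 2·atan2(0.17541, 1.739) = 0.20106 rad
ℓ = θ/κ = 0.20106/0.11484 = 1.75077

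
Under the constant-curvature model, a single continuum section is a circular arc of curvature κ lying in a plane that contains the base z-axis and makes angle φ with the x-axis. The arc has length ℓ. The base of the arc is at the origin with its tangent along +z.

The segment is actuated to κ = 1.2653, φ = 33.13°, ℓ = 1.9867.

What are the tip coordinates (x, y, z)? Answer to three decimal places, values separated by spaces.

θ = κ·ℓ = 1.2653 × 1.9867 = 2.51377 rad
ρ = (1 − cos θ)/κ = (1 − -0.80931)/1.2653 = 1.42994
z = sin θ / κ = 0.58738/1.2653 = 0.46422
x = ρ cos φ = 1.42994 × cos(33.13°) = 1.19748
y = ρ sin φ = 1.42994 × sin(33.13°) = 0.78152

1.197 0.782 0.464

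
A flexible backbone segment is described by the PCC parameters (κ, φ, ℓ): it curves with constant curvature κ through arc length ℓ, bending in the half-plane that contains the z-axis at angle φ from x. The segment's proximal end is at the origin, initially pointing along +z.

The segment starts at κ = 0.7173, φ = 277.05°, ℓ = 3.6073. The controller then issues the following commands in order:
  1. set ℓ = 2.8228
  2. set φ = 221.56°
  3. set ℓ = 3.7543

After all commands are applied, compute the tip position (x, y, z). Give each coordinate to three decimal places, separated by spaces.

initial: κ=0.7173, φ=277.05°, ℓ=3.6073
cmd 1: set ℓ=2.8228 → (κ,φ,ℓ)=(0.7173,277.05°,2.8228) → tip=(0.2461,-1.9904,1.2529)
cmd 2: set φ=221.56° → (κ,φ,ℓ)=(0.7173,221.56°,2.8228) → tip=(-1.5007,-1.3305,1.2529)
cmd 3: set ℓ=3.7543 → (κ,φ,ℓ)=(0.7173,221.56°,3.7543) → tip=(-1.9831,-1.7582,0.6047)

-1.983 -1.758 0.605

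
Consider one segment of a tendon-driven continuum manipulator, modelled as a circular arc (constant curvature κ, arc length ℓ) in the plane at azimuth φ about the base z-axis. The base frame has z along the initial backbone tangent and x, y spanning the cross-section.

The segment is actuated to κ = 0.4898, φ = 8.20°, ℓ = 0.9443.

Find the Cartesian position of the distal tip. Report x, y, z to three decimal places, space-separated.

0.212 0.031 0.911

θ = κ·ℓ = 0.4898 × 0.9443 = 0.46252 rad
ρ = (1 − cos θ)/κ = (1 − 0.89493)/0.4898 = 0.21451
z = sin θ / κ = 0.44620/0.4898 = 0.91099
x = ρ cos φ = 0.21451 × cos(8.20°) = 0.21232
y = ρ sin φ = 0.21451 × sin(8.20°) = 0.03060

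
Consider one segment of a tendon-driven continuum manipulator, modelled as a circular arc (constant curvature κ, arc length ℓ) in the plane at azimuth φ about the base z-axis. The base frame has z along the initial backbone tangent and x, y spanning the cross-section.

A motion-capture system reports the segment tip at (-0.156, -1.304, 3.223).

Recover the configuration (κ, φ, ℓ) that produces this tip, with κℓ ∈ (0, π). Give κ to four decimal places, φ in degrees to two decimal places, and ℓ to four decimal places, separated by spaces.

0.2169 263.18 3.5687

ρ = √(x²+y²) = √(-0.156² + -1.304²) = 1.31330
φ = atan2(y, x) mod 360° = atan2(-1.304, -0.156) = 263.1780°
|p|² = ρ² + z² = 1.31330² + 3.223² = 12.11248
κ = 2ρ / |p|² = 2×1.31330 / 12.11248 = 0.21685
θ = 2·atan2(ρ, z) = 2·atan2(1.31330, 3.223) = 0.77387 rad
ℓ = θ/κ = 0.77387/0.21685 = 3.56868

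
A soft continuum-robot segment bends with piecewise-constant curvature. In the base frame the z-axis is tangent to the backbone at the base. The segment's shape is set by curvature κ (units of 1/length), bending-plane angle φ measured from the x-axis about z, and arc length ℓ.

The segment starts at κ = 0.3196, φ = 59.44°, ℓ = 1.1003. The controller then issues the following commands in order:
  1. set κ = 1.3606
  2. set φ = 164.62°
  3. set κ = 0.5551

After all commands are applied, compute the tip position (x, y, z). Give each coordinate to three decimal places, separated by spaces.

-0.314 0.086 1.033

initial: κ=0.3196, φ=59.44°, ℓ=1.1003
cmd 1: set κ=1.3606 → (κ,φ,ℓ)=(1.3606,59.44°,1.1003) → tip=(0.3462,0.5863,0.7330)
cmd 2: set φ=164.62° → (κ,φ,ℓ)=(1.3606,164.62°,1.1003) → tip=(-0.6564,0.1806,0.7330)
cmd 3: set κ=0.5551 → (κ,φ,ℓ)=(0.5551,164.62°,1.1003) → tip=(-0.3140,0.0864,1.0332)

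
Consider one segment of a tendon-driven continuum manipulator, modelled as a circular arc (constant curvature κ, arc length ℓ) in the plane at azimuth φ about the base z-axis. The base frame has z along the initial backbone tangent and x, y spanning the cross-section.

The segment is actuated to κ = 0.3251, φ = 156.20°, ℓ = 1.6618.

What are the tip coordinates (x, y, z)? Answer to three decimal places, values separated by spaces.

-0.401 0.177 1.582

θ = κ·ℓ = 0.3251 × 1.6618 = 0.54025 rad
ρ = (1 − cos θ)/κ = (1 − 0.85758)/0.3251 = 0.43808
z = sin θ / κ = 0.51435/0.3251 = 1.58213
x = ρ cos φ = 0.43808 × cos(156.20°) = -0.40083
y = ρ sin φ = 0.43808 × sin(156.20°) = 0.17679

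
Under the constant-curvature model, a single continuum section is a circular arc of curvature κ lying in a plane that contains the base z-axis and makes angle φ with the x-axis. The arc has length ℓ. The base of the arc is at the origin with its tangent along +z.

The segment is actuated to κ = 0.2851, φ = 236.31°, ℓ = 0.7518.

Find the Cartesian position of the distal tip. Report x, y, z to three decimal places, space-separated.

-0.045 -0.067 0.746

θ = κ·ℓ = 0.2851 × 0.7518 = 0.21434 rad
ρ = (1 − cos θ)/κ = (1 − 0.97712)/0.2851 = 0.08026
z = sin θ / κ = 0.21270/0.2851 = 0.74606
x = ρ cos φ = 0.08026 × cos(236.31°) = -0.04452
y = ρ sin φ = 0.08026 × sin(236.31°) = -0.06678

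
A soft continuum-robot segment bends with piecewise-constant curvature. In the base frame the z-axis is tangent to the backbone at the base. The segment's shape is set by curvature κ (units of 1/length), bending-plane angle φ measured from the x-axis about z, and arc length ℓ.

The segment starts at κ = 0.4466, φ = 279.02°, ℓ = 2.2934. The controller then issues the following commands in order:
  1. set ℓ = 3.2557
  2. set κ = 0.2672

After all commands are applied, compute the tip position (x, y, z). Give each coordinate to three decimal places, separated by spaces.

initial: κ=0.4466, φ=279.02°, ℓ=2.2934
cmd 1: set ℓ=3.2557 → (κ,φ,ℓ)=(0.4466,279.02°,3.2557) → tip=(0.3101,-1.9537,2.2239)
cmd 2: set κ=0.2672 → (κ,φ,ℓ)=(0.2672,279.02°,3.2557) → tip=(0.2084,-1.3126,2.8603)

0.208 -1.313 2.860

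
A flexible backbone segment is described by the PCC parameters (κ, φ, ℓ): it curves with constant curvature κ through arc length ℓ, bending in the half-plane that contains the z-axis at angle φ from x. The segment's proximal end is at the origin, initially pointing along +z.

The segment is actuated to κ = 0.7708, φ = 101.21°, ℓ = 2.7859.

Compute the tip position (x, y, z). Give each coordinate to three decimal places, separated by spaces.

-0.390 1.966 1.088

θ = κ·ℓ = 0.7708 × 2.7859 = 2.14737 rad
ρ = (1 − cos θ)/κ = (1 − -0.54516)/0.7708 = 2.00461
z = sin θ / κ = 0.83833/0.7708 = 1.08762
x = ρ cos φ = 2.00461 × cos(101.21°) = -0.38971
y = ρ sin φ = 2.00461 × sin(101.21°) = 1.96637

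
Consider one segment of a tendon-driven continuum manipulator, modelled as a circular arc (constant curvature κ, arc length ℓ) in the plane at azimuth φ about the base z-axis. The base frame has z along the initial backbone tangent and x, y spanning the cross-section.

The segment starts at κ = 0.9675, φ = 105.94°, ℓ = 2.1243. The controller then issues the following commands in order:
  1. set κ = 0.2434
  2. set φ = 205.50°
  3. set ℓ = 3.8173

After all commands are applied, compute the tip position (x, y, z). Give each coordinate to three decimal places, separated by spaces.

-1.489 -0.710 3.291

initial: κ=0.9675, φ=105.94°, ℓ=2.1243
cmd 1: set κ=0.2434 → (κ,φ,ℓ)=(0.2434,105.94°,2.1243) → tip=(-0.1475,0.5164,2.0309)
cmd 2: set φ=205.50° → (κ,φ,ℓ)=(0.2434,205.50°,2.1243) → tip=(-0.4847,-0.2312,2.0309)
cmd 3: set ℓ=3.8173 → (κ,φ,ℓ)=(0.2434,205.50°,3.8173) → tip=(-1.4887,-0.7101,3.2913)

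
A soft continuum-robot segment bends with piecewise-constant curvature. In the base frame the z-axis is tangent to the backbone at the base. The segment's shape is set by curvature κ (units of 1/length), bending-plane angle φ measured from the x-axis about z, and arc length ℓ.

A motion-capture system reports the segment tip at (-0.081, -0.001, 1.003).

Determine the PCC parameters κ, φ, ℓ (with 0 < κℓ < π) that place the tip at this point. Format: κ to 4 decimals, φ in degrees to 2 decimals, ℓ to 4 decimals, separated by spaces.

0.1600 180.71 1.0074

ρ = √(x²+y²) = √(-0.081² + -0.001²) = 0.08101
φ = atan2(y, x) mod 360° = atan2(-0.001, -0.081) = 180.7073°
|p|² = ρ² + z² = 0.08101² + 1.003² = 1.01257
κ = 2ρ / |p|² = 2×0.08101 / 1.01257 = 0.16000
θ = 2·atan2(ρ, z) = 2·atan2(0.08101, 1.003) = 0.16118 rad
ℓ = θ/κ = 0.16118/0.16000 = 1.00736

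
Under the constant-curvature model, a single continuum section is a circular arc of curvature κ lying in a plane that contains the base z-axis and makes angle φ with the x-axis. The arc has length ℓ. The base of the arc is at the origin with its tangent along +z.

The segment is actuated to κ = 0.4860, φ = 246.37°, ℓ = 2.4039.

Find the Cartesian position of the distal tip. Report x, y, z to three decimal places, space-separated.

-0.502 -1.147 1.893

θ = κ·ℓ = 0.4860 × 2.4039 = 1.16830 rad
ρ = (1 − cos θ)/κ = (1 − 0.39172)/0.4860 = 1.25160
z = sin θ / κ = 0.92008/0.4860 = 1.89318
x = ρ cos φ = 1.25160 × cos(246.37°) = -0.50168
y = ρ sin φ = 1.25160 × sin(246.37°) = -1.14666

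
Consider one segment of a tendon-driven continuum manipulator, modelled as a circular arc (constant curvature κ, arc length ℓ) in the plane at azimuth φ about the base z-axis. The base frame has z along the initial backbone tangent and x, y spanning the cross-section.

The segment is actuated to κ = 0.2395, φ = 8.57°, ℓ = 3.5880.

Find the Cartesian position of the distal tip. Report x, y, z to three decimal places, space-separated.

1.433 0.216 3.162

θ = κ·ℓ = 0.2395 × 3.5880 = 0.85933 rad
ρ = (1 − cos θ)/κ = (1 − 0.65295)/0.2395 = 1.44907
z = sin θ / κ = 0.75740/0.2395 = 3.16243
x = ρ cos φ = 1.44907 × cos(8.57°) = 1.43289
y = ρ sin φ = 1.44907 × sin(8.57°) = 0.21594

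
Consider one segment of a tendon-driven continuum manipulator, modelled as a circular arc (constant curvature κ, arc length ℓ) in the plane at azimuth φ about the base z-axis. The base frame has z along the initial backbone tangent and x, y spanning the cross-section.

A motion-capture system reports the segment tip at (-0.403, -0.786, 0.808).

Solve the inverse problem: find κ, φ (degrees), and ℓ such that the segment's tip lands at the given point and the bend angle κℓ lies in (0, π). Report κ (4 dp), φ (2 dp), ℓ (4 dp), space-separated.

ρ = √(x²+y²) = √(-0.403² + -0.786²) = 0.88329
φ = atan2(y, x) mod 360° = atan2(-0.786, -0.403) = 242.8548°
|p|² = ρ² + z² = 0.88329² + 0.808² = 1.43307
κ = 2ρ / |p|² = 2×0.88329 / 1.43307 = 1.23273
θ = 2·atan2(ρ, z) = 2·atan2(0.88329, 0.808) = 1.65977 rad
ℓ = θ/κ = 1.65977/1.23273 = 1.34642

1.2327 242.85 1.3464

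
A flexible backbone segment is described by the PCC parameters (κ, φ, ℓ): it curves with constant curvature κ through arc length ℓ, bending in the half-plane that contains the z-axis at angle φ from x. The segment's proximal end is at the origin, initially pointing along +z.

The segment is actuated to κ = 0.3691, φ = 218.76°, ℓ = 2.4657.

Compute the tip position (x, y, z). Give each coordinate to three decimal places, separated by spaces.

θ = κ·ℓ = 0.3691 × 2.4657 = 0.91009 rad
ρ = (1 − cos θ)/κ = (1 − 0.61367)/0.3691 = 1.04667
z = sin θ / κ = 0.78956/0.3691 = 2.13915
x = ρ cos φ = 1.04667 × cos(218.76°) = -0.81617
y = ρ sin φ = 1.04667 × sin(218.76°) = -0.65528

-0.816 -0.655 2.139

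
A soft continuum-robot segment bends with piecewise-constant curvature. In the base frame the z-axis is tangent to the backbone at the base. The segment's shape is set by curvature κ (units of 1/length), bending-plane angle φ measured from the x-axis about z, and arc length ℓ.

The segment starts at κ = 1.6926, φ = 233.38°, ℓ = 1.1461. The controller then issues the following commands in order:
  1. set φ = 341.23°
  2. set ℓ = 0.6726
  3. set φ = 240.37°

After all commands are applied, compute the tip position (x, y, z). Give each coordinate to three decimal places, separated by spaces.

-0.170 -0.298 0.536

initial: κ=1.6926, φ=233.38°, ℓ=1.1461
cmd 1: set φ=341.23° → (κ,φ,ℓ)=(1.6926,341.23°,1.1461) → tip=(0.7612,-0.2587,0.5510)
cmd 2: set ℓ=0.6726 → (κ,φ,ℓ)=(1.6926,341.23°,0.6726) → tip=(0.3250,-0.1104,0.5364)
cmd 3: set φ=240.37° → (κ,φ,ℓ)=(1.6926,240.37°,0.6726) → tip=(-0.1697,-0.2984,0.5364)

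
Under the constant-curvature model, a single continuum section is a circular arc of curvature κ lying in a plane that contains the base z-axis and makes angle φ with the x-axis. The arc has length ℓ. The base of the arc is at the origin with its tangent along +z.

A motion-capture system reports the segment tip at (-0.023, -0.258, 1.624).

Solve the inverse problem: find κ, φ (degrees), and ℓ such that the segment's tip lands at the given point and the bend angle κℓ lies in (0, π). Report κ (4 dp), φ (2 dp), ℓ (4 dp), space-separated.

ρ = √(x²+y²) = √(-0.023² + -0.258²) = 0.25902
φ = atan2(y, x) mod 360° = atan2(-0.258, -0.023) = 264.9057°
|p|² = ρ² + z² = 0.25902² + 1.624² = 2.70447
κ = 2ρ / |p|² = 2×0.25902 / 2.70447 = 0.19155
θ = 2·atan2(ρ, z) = 2·atan2(0.25902, 1.624) = 0.31633 rad
ℓ = θ/κ = 0.31633/0.19155 = 1.65140

0.1916 264.91 1.6514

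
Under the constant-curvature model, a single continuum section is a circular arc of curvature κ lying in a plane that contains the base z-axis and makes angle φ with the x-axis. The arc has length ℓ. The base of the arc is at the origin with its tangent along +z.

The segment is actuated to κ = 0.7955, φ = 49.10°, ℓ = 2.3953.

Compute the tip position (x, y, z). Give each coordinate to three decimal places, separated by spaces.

θ = κ·ℓ = 0.7955 × 2.3953 = 1.90546 rad
ρ = (1 − cos θ)/κ = (1 − -0.32845)/0.7955 = 1.66996
z = sin θ / κ = 0.94452/0.7955 = 1.18733
x = ρ cos φ = 1.66996 × cos(49.10°) = 1.09339
y = ρ sin φ = 1.66996 × sin(49.10°) = 1.26224

1.093 1.262 1.187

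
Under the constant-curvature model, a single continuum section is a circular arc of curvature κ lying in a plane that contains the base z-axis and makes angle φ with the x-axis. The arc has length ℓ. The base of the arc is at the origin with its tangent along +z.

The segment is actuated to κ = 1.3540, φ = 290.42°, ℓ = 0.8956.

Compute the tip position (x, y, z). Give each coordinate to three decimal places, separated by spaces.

θ = κ·ℓ = 1.3540 × 0.8956 = 1.21264 rad
ρ = (1 − cos θ)/κ = (1 − 0.35055)/1.3540 = 0.47966
z = sin θ / κ = 0.93655/1.3540 = 0.69169
x = ρ cos φ = 0.47966 × cos(290.42°) = 0.16735
y = ρ sin φ = 0.47966 × sin(290.42°) = -0.44951

0.167 -0.450 0.692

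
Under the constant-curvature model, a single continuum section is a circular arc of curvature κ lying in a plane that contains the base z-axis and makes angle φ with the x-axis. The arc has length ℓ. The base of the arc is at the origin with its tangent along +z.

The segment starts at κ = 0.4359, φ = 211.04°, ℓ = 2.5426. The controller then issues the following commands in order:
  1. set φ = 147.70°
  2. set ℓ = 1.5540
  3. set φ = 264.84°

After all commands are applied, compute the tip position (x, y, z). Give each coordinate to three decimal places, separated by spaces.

-0.046 -0.504 1.438

initial: κ=0.4359, φ=211.04°, ℓ=2.5426
cmd 1: set φ=147.70° → (κ,φ,ℓ)=(0.4359,147.70°,2.5426) → tip=(-1.0739,0.6789,2.0531)
cmd 2: set ℓ=1.5540 → (κ,φ,ℓ)=(0.4359,147.70°,1.5540) → tip=(-0.4281,0.2707,1.4379)
cmd 3: set φ=264.84° → (κ,φ,ℓ)=(0.4359,264.84°,1.5540) → tip=(-0.0456,-0.5045,1.4379)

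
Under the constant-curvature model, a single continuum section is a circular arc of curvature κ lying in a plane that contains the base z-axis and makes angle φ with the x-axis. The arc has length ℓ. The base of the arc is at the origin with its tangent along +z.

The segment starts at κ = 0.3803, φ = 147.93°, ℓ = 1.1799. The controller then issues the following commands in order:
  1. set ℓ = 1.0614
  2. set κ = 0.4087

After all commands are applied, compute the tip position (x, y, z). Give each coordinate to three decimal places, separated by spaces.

initial: κ=0.3803, φ=147.93°, ℓ=1.1799
cmd 1: set ℓ=1.0614 → (κ,φ,ℓ)=(0.3803,147.93°,1.0614) → tip=(-0.1791,0.1122,1.0328)
cmd 2: set κ=0.4087 → (κ,φ,ℓ)=(0.4087,147.93°,1.0614) → tip=(-0.1920,0.1203,1.0284)

-0.192 0.120 1.028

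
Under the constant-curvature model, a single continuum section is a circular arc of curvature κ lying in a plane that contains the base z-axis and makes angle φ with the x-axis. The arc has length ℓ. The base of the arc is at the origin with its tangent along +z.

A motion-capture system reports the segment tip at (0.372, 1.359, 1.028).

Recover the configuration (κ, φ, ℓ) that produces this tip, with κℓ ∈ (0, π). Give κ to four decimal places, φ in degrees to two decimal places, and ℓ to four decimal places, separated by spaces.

0.9263 74.69 2.0305

ρ = √(x²+y²) = √(0.372² + 1.359²) = 1.40899
φ = atan2(y, x) mod 360° = atan2(1.359, 0.372) = 74.6914°
|p|² = ρ² + z² = 1.40899² + 1.028² = 3.04205
κ = 2ρ / |p|² = 2×1.40899 / 3.04205 = 0.92635
θ = 2·atan2(ρ, z) = 2·atan2(1.40899, 1.028) = 1.88096 rad
ℓ = θ/κ = 1.88096/0.92635 = 2.03052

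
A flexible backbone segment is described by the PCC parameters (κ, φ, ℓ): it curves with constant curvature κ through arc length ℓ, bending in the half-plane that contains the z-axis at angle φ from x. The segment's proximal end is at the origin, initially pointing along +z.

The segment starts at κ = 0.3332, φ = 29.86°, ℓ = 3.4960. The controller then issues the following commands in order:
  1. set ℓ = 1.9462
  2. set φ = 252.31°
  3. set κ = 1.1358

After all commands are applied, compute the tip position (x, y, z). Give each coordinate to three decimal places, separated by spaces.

-0.427 -1.340 0.706

initial: κ=0.3332, φ=29.86°, ℓ=3.4960
cmd 1: set ℓ=1.9462 → (κ,φ,ℓ)=(0.3332,29.86°,1.9462) → tip=(0.5283,0.3033,1.8126)
cmd 2: set φ=252.31° → (κ,φ,ℓ)=(0.3332,252.31°,1.9462) → tip=(-0.1851,-0.5804,1.8126)
cmd 3: set κ=1.1358 → (κ,φ,ℓ)=(1.1358,252.31°,1.9462) → tip=(-0.4272,-1.3395,0.7064)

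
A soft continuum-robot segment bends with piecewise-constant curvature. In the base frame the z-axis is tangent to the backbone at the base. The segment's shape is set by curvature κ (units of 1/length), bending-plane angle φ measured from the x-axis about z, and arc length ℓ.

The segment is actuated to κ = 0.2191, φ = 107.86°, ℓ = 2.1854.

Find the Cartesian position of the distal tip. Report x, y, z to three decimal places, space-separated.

-0.157 0.489 2.103

θ = κ·ℓ = 0.2191 × 2.1854 = 0.47882 rad
ρ = (1 − cos θ)/κ = (1 − 0.88754)/0.2191 = 0.51329
z = sin θ / κ = 0.46073/0.2191 = 2.10284
x = ρ cos φ = 0.51329 × cos(107.86°) = -0.15742
y = ρ sin φ = 0.51329 × sin(107.86°) = 0.48855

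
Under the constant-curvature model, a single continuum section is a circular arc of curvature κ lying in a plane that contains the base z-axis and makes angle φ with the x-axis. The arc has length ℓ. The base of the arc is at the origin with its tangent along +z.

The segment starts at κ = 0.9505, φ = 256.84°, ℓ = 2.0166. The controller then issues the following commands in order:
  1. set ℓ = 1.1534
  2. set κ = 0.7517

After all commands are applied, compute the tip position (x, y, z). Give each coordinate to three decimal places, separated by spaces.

initial: κ=0.9505, φ=256.84°, ℓ=2.0166
cmd 1: set ℓ=1.1534 → (κ,φ,ℓ)=(0.9505,256.84°,1.1534) → tip=(-0.1301,-0.5564,0.9359)
cmd 2: set κ=0.7517 → (κ,φ,ℓ)=(0.7517,256.84°,1.1534) → tip=(-0.1069,-0.4571,1.0142)

-0.107 -0.457 1.014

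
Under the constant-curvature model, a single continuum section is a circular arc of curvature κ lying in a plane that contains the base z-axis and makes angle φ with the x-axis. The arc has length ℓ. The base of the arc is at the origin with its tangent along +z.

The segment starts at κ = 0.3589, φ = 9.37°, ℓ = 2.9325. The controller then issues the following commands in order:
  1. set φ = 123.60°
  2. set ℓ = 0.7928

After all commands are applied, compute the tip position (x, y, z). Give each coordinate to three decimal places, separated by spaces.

initial: κ=0.3589, φ=9.37°, ℓ=2.9325
cmd 1: set φ=123.60° → (κ,φ,ℓ)=(0.3589,123.60°,2.9325) → tip=(-0.7780,1.1710,2.4203)
cmd 2: set ℓ=0.7928 → (κ,φ,ℓ)=(0.3589,123.60°,0.7928) → tip=(-0.0620,0.0933,0.7821)

-0.062 0.093 0.782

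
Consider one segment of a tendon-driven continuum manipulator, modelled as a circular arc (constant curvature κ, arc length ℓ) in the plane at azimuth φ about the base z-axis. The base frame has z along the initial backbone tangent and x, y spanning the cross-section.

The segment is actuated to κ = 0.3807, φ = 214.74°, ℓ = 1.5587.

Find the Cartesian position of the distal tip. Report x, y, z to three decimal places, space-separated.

-0.369 -0.256 1.469

θ = κ·ℓ = 0.3807 × 1.5587 = 0.59340 rad
ρ = (1 − cos θ)/κ = (1 − 0.82905)/0.3807 = 0.44905
z = sin θ / κ = 0.55918/0.3807 = 1.46882
x = ρ cos φ = 0.44905 × cos(214.74°) = -0.36901
y = ρ sin φ = 0.44905 × sin(214.74°) = -0.25589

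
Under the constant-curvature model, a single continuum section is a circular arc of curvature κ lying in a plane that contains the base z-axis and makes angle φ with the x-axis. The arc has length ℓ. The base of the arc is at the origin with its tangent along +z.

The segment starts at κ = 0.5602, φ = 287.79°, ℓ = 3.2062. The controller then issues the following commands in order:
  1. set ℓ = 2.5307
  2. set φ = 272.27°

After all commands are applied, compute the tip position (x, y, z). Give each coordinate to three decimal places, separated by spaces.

0.060 -1.512 1.764

initial: κ=0.5602, φ=287.79°, ℓ=3.2062
cmd 1: set ℓ=2.5307 → (κ,φ,ℓ)=(0.5602,287.79°,2.5307) → tip=(0.4622,-1.4405,1.7642)
cmd 2: set φ=272.27° → (κ,φ,ℓ)=(0.5602,272.27°,2.5307) → tip=(0.0599,-1.5117,1.7642)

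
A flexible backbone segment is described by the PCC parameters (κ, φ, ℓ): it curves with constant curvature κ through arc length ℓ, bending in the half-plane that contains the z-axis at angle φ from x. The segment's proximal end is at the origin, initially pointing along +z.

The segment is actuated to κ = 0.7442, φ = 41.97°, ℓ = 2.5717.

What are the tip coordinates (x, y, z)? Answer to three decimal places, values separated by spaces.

1.335 1.201 1.265

θ = κ·ℓ = 0.7442 × 2.5717 = 1.91386 rad
ρ = (1 − cos θ)/κ = (1 − -0.33637)/0.7442 = 1.79572
z = sin θ / κ = 0.94173/0.7442 = 1.26542
x = ρ cos φ = 1.79572 × cos(41.97°) = 1.33511
y = ρ sin φ = 1.79572 × sin(41.97°) = 1.20087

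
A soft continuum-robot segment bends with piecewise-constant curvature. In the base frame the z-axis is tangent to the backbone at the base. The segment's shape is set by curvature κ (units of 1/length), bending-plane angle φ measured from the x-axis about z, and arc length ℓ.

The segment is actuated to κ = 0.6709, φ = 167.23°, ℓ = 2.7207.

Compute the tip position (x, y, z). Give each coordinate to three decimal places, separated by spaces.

-1.820 0.412 1.443

θ = κ·ℓ = 0.6709 × 2.7207 = 1.82532 rad
ρ = (1 − cos θ)/κ = (1 − -0.25178)/0.6709 = 1.86583
z = sin θ / κ = 0.96778/0.6709 = 1.44252
x = ρ cos φ = 1.86583 × cos(167.23°) = -1.81967
y = ρ sin φ = 1.86583 × sin(167.23°) = 0.41242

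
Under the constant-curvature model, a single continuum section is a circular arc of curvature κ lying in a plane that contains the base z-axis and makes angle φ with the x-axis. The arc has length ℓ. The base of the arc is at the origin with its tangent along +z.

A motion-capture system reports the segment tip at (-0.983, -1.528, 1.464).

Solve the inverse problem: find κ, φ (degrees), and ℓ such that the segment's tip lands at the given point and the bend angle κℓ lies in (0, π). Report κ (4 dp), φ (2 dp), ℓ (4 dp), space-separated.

ρ = √(x²+y²) = √(-0.983² + -1.528²) = 1.81689
φ = atan2(y, x) mod 360° = atan2(-1.528, -0.983) = 237.2458°
|p|² = ρ² + z² = 1.81689² + 1.464² = 5.44437
κ = 2ρ / |p|² = 2×1.81689 / 5.44437 = 0.66744
θ = 2·atan2(ρ, z) = 2·atan2(1.81689, 1.464) = 1.78509 rad
ℓ = θ/κ = 1.78509/0.66744 = 2.67454

0.6674 237.25 2.6745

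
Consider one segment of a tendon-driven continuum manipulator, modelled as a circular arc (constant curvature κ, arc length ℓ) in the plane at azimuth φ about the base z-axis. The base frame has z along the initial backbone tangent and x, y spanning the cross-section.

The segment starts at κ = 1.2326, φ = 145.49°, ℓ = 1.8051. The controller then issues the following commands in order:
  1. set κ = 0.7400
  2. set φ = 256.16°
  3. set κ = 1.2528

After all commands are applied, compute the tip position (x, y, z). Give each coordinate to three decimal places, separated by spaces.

initial: κ=1.2326, φ=145.49°, ℓ=1.8051
cmd 1: set κ=0.7400 → (κ,φ,ℓ)=(0.7400,145.49°,1.8051) → tip=(-0.8542,0.5873,1.3142)
cmd 2: set φ=256.16° → (κ,φ,ℓ)=(0.7400,256.16°,1.8051) → tip=(-0.2480,-1.0066,1.3142)
cmd 3: set κ=1.2528 → (κ,φ,ℓ)=(1.2528,256.16°,1.8051) → tip=(-0.3126,-1.2688,0.6153)

-0.313 -1.269 0.615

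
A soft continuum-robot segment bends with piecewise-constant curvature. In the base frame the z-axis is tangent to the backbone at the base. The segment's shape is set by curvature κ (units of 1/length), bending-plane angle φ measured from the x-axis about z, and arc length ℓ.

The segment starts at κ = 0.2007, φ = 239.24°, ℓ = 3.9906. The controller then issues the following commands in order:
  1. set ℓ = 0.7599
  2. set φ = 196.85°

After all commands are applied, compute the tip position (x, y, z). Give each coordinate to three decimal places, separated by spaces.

initial: κ=0.2007, φ=239.24°, ℓ=3.9906
cmd 1: set ℓ=0.7599 → (κ,φ,ℓ)=(0.2007,239.24°,0.7599) → tip=(-0.0296,-0.0497,0.7570)
cmd 2: set φ=196.85° → (κ,φ,ℓ)=(0.2007,196.85°,0.7599) → tip=(-0.0554,-0.0168,0.7570)

-0.055 -0.017 0.757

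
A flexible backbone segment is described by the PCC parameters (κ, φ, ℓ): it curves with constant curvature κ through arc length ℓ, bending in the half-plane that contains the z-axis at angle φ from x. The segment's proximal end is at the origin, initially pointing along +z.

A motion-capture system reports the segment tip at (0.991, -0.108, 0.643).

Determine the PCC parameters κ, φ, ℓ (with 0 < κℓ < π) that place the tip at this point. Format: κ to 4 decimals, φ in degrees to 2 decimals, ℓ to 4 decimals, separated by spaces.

ρ = √(x²+y²) = √(0.991² + -0.108²) = 0.99687
φ = atan2(y, x) mod 360° = atan2(-0.108, 0.991) = 353.7804°
|p|² = ρ² + z² = 0.99687² + 0.643² = 1.40719
κ = 2ρ / |p|² = 2×0.99687 / 1.40719 = 1.41682
θ = 2·atan2(ρ, z) = 2·atan2(0.99687, 0.643) = 1.99586 rad
ℓ = θ/κ = 1.99586/1.41682 = 1.40869

1.4168 353.78 1.4087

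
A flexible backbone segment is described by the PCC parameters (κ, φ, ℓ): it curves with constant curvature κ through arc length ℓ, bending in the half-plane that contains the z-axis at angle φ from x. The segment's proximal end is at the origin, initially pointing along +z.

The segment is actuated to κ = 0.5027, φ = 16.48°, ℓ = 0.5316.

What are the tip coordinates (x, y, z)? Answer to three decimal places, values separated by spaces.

0.068 0.020 0.525

θ = κ·ℓ = 0.5027 × 0.5316 = 0.26724 rad
ρ = (1 − cos θ)/κ = (1 − 0.96450)/0.5027 = 0.07061
z = sin θ / κ = 0.26407/0.5027 = 0.52530
x = ρ cos φ = 0.07061 × cos(16.48°) = 0.06771
y = ρ sin φ = 0.07061 × sin(16.48°) = 0.02003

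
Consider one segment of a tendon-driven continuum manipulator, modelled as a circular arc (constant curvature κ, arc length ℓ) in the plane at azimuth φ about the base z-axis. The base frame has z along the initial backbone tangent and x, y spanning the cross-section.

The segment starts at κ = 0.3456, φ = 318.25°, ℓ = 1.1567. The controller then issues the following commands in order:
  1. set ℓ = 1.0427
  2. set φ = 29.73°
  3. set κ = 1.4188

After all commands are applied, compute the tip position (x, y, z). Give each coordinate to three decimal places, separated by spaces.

0.556 0.318 0.702

initial: κ=0.3456, φ=318.25°, ℓ=1.1567
cmd 1: set ℓ=1.0427 → (κ,φ,ℓ)=(0.3456,318.25°,1.0427) → tip=(0.1387,-0.1238,1.0203)
cmd 2: set φ=29.73° → (κ,φ,ℓ)=(0.3456,29.73°,1.0427) → tip=(0.1614,0.0922,1.0203)
cmd 3: set κ=1.4188 → (κ,φ,ℓ)=(1.4188,29.73°,1.0427) → tip=(0.5562,0.3176,0.7019)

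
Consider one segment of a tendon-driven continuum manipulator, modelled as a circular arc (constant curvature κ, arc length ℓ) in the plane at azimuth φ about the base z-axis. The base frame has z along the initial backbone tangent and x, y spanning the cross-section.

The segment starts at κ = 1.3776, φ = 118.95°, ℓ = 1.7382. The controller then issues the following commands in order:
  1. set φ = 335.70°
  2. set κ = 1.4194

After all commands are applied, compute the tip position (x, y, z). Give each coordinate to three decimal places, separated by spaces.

1.144 -0.516 0.440

initial: κ=1.3776, φ=118.95°, ℓ=1.7382
cmd 1: set φ=335.70° → (κ,φ,ℓ)=(1.3776,335.70°,1.7382) → tip=(1.1470,-0.5179,0.4932)
cmd 2: set κ=1.4194 → (κ,φ,ℓ)=(1.4194,335.70°,1.7382) → tip=(1.1436,-0.5164,0.4399)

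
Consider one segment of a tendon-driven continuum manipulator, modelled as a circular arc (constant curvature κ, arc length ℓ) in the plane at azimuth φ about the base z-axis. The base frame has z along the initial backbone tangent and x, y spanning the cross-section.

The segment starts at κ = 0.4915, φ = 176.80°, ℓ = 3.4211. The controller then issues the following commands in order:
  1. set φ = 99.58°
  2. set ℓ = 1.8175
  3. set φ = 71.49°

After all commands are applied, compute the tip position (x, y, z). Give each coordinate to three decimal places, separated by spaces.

initial: κ=0.4915, φ=176.80°, ℓ=3.4211
cmd 1: set φ=99.58° → (κ,φ,ℓ)=(0.4915,99.58°,3.4211) → tip=(-0.3760,2.2278,2.0221)
cmd 2: set ℓ=1.8175 → (κ,φ,ℓ)=(0.4915,99.58°,1.8175) → tip=(-0.1264,0.7486,1.5852)
cmd 3: set φ=71.49° → (κ,φ,ℓ)=(0.4915,71.49°,1.8175) → tip=(0.2410,0.7199,1.5852)

0.241 0.720 1.585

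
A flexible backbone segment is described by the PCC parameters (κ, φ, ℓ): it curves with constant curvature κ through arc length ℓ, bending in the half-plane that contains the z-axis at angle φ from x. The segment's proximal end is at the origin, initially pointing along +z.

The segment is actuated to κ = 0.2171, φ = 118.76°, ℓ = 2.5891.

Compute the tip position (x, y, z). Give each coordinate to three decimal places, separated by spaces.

θ = κ·ℓ = 0.2171 × 2.5891 = 0.56209 rad
ρ = (1 − cos θ)/κ = (1 − 0.84614)/0.2171 = 0.70870
z = sin θ / κ = 0.53296/0.2171 = 2.45490
x = ρ cos φ = 0.70870 × cos(118.76°) = -0.34099
y = ρ sin φ = 0.70870 × sin(118.76°) = 0.62128

-0.341 0.621 2.455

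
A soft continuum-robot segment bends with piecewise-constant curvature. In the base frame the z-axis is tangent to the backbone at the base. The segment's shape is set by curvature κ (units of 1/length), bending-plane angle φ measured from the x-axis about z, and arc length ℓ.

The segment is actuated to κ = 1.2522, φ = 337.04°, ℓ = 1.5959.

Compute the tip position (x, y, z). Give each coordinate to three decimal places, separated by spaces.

θ = κ·ℓ = 1.2522 × 1.5959 = 1.99839 rad
ρ = (1 − cos θ)/κ = (1 − -0.41468)/1.2522 = 1.12975
z = sin θ / κ = 0.90997/1.2522 = 0.72670
x = ρ cos φ = 1.12975 × cos(337.04°) = 1.04025
y = ρ sin φ = 1.12975 × sin(337.04°) = -0.44070

1.040 -0.441 0.727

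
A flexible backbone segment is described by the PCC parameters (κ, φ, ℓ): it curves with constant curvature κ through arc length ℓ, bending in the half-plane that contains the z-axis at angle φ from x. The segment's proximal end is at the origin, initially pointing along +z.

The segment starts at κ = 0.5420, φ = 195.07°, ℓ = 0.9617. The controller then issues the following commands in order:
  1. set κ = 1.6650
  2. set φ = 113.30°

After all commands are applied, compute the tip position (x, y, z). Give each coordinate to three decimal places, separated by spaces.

-0.245 0.568 0.600

initial: κ=0.5420, φ=195.07°, ℓ=0.9617
cmd 1: set κ=1.6650 → (κ,φ,ℓ)=(1.6650,195.07°,0.9617) → tip=(-0.5976,-0.1609,0.6003)
cmd 2: set φ=113.30° → (κ,φ,ℓ)=(1.6650,113.30°,0.9617) → tip=(-0.2448,0.5684,0.6003)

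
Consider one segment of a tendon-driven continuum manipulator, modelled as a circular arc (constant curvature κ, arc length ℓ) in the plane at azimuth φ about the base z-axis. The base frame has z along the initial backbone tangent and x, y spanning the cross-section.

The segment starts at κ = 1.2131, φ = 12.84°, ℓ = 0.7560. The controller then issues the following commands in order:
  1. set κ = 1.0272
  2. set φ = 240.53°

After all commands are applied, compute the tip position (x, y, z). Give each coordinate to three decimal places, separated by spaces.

initial: κ=1.2131, φ=12.84°, ℓ=0.7560
cmd 1: set κ=1.0272 → (κ,φ,ℓ)=(1.0272,12.84°,0.7560) → tip=(0.2721,0.0620,0.6823)
cmd 2: set φ=240.53° → (κ,φ,ℓ)=(1.0272,240.53°,0.7560) → tip=(-0.1373,-0.2430,0.6823)

-0.137 -0.243 0.682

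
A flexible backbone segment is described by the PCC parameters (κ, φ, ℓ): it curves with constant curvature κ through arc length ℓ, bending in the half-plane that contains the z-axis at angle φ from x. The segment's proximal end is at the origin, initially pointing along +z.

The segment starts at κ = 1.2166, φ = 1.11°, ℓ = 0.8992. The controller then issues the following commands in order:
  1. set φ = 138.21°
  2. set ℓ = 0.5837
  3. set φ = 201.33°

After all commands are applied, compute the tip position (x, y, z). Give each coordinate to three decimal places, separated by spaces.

initial: κ=1.2166, φ=1.11°, ℓ=0.8992
cmd 1: set φ=138.21° → (κ,φ,ℓ)=(1.2166,138.21°,0.8992) → tip=(-0.3316,0.2964,0.7303)
cmd 2: set ℓ=0.5837 → (κ,φ,ℓ)=(1.2166,138.21°,0.5837) → tip=(-0.1481,0.1324,0.5359)
cmd 3: set φ=201.33° → (κ,φ,ℓ)=(1.2166,201.33°,0.5837) → tip=(-0.1851,-0.0723,0.5359)

-0.185 -0.072 0.536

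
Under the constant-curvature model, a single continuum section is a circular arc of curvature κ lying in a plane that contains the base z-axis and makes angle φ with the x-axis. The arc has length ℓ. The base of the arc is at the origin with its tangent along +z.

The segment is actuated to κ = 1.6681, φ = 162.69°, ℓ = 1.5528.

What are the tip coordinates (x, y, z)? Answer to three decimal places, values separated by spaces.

θ = κ·ℓ = 1.6681 × 1.5528 = 2.59023 rad
ρ = (1 − cos θ)/κ = (1 − -0.85181)/1.6681 = 1.11013
z = sin θ / κ = 0.52385/1.6681 = 0.31404
x = ρ cos φ = 1.11013 × cos(162.69°) = -1.05985
y = ρ sin φ = 1.11013 × sin(162.69°) = 0.33031

-1.060 0.330 0.314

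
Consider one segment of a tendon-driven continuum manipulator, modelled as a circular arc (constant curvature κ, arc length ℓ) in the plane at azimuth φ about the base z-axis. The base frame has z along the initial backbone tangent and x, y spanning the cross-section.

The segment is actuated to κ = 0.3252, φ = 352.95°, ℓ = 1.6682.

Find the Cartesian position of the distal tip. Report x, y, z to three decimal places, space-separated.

θ = κ·ℓ = 0.3252 × 1.6682 = 0.54250 rad
ρ = (1 − cos θ)/κ = (1 − 0.85642)/0.3252 = 0.44151
z = sin θ / κ = 0.51628/0.3252 = 1.58757
x = ρ cos φ = 0.44151 × cos(352.95°) = 0.43817
y = ρ sin φ = 0.44151 × sin(352.95°) = -0.05419

0.438 -0.054 1.588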